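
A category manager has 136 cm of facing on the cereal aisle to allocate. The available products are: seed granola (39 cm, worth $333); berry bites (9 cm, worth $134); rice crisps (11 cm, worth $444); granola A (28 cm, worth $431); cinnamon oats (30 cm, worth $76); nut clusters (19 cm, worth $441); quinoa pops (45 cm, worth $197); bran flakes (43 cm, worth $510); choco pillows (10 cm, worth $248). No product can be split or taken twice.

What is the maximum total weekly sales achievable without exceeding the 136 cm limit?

Taking berry bites + rice crisps + granola A + nut clusters + bran flakes + choco pillows: 120 cm used, 2208 in weekly sales.
Every other selection either busts 136 cm or fails to beat 2208.

2208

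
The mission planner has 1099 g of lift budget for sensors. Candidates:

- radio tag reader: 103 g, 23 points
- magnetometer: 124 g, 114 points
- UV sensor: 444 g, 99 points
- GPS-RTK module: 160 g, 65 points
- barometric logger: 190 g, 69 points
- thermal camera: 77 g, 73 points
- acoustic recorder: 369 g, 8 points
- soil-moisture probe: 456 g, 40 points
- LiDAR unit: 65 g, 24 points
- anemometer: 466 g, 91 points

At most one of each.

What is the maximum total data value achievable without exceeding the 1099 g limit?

444

By data value per g: thermal camera 0.95, magnetometer 0.92, GPS-RTK module 0.41, LiDAR unit 0.37 lead.
Taking the top-ratio sensors first gives radio tag reader + magnetometer + GPS-RTK module + barometric logger + thermal camera + acoustic recorder + LiDAR unit for 376 (1088 g).
The 472 g tied up in radio tag reader and acoustic recorder is better spent on UV sensor — total rises to 444 (1060 g).
The closest alternative, radio tag reader + magnetometer + UV sensor + GPS-RTK module + barometric logger + thermal camera, reaches only 443.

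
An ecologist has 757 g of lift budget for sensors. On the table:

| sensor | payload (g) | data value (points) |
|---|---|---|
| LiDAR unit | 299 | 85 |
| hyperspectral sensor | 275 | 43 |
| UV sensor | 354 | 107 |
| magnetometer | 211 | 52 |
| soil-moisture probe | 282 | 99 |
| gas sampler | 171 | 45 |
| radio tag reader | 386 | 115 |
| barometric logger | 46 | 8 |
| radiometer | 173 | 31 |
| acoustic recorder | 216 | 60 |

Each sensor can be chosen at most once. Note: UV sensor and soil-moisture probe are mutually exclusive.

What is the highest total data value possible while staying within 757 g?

LiDAR unit + soil-moisture probe + gas sampler uses 752 of the 757 g and totals 229.
Runner-up UV sensor + radio tag reader tops out at 222.

229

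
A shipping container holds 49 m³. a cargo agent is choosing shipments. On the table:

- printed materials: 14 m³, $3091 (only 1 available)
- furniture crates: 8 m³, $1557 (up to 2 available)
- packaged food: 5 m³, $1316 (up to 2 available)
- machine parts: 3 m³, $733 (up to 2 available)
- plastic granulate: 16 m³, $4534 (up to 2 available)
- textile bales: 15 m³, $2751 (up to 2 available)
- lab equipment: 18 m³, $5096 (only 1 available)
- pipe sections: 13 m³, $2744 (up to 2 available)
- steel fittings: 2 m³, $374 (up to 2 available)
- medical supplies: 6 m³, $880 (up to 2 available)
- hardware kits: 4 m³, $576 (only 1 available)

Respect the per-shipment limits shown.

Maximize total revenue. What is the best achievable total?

13369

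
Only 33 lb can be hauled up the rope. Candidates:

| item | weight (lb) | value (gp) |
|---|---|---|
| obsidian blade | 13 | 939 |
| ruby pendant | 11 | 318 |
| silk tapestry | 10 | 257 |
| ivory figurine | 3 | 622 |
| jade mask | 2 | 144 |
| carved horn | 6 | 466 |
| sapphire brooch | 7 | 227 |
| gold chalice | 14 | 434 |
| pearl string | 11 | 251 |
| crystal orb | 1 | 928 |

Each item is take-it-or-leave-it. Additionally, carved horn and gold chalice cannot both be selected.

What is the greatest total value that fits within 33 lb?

Density check — crystal orb 928.00, ivory figurine 207.33, carved horn 77.67, obsidian blade 72.23 are the best per lb.
Best packing: obsidian blade + ivory figurine + jade mask + carved horn + sapphire brooch + crystal orb — 32 lb, 3326 total.
Nothing else feasible within 33 lb beats 3326.

3326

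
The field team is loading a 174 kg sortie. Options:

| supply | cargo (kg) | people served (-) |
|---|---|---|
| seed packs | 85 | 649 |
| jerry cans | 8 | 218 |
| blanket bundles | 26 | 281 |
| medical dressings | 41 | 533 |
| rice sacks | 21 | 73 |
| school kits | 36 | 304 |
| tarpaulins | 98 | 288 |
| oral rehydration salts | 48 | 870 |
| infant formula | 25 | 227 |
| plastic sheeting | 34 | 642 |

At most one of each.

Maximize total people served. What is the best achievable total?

2567

Taking the top-ratio supplies first gives jerry cans + blanket bundles + medical dressings + oral rehydration salts + plastic sheeting for 2544 (157 kg).
Replace blanket bundles with school kits: the trade gains 23 net, giving 2567 at 167 kg.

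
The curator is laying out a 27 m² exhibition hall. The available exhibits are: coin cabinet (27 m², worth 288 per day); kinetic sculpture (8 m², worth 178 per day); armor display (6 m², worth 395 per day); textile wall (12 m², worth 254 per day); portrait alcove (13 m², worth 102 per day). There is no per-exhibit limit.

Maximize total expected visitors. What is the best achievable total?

Best packing: 4×armor display — 24 m², 1580 total.
No other feasible combination exceeds 1580.

1580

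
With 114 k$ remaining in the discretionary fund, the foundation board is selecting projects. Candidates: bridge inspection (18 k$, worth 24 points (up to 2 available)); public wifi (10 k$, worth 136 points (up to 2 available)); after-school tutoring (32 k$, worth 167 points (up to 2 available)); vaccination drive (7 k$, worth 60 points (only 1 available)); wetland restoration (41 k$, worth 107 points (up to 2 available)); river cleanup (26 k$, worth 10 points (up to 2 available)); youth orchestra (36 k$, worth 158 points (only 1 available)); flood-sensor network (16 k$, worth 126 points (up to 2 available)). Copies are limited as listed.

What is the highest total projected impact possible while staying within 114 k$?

Taking the top-ratio projects first gives bridge inspection + 2×public wifi + after-school tutoring + vaccination drive + 2×flood-sensor network for 775 (109 k$).
Replace bridge inspection and flood-sensor network with after-school tutoring: the trade gains 17 net, giving 792 at 107 k$.

792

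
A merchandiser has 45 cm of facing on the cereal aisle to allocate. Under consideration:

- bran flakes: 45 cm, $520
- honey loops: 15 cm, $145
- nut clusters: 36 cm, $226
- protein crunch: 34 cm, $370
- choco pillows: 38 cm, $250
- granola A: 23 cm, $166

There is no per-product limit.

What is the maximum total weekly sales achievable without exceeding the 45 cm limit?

The ratio ordering already packs tightly: bran flakes, 45 cm, 520.

520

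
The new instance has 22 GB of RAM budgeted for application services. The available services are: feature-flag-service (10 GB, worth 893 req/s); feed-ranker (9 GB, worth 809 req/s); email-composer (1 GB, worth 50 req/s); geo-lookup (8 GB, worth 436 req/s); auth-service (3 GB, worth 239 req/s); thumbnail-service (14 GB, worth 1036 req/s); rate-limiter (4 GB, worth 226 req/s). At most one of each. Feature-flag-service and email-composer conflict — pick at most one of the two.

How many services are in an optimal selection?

Best achievable throughput is 1941.
For example feature-flag-service + feed-ranker + auth-service achieves it, using 22 GB.
Any selection reaching 1941 contains exactly 3 services.

3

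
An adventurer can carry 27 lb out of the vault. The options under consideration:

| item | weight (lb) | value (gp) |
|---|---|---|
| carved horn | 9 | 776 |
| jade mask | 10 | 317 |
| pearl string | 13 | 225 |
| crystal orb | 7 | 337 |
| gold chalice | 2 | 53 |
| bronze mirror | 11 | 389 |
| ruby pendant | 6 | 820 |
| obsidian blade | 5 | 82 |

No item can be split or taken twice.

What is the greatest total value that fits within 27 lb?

Filling by ratio: carved horn + crystal orb + gold chalice + ruby pendant for 1986, with 3 lb left unused.
Dropping gold chalice frees 2 lb; slotting in obsidian blade (5 lb) lifts the total to 2015 at 27 lb.
An exhaustive check of the 256 subsets confirms 2015.

2015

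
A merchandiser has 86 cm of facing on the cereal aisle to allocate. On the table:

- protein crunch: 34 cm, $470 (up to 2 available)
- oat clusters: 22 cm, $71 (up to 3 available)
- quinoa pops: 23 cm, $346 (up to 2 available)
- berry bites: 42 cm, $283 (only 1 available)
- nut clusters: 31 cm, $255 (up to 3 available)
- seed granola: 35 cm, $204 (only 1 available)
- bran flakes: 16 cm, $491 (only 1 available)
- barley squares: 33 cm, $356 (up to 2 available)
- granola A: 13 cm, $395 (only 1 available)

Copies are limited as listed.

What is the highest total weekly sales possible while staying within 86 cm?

1702

The ratio heuristic lands on 2×quinoa pops + bran flakes + granola A (1578) but leaves 11 cm idle.
The 23 cm tied up in quinoa pops is better spent on protein crunch — total rises to 1702 (86 cm).
No other feasible combination exceeds 1702.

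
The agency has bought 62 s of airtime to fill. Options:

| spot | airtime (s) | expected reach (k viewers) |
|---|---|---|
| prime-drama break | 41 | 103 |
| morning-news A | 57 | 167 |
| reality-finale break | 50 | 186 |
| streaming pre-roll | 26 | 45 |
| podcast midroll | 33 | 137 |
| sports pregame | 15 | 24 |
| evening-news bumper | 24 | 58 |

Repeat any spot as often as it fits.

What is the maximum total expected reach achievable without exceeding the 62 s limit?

195

Ranking by ratio (expected reach/s): podcast midroll 4.15, reality-finale break 3.72, morning-news A 2.93.
Best packing: podcast midroll + evening-news bumper — 57 s, 195 total.
No other feasible combination exceeds 195.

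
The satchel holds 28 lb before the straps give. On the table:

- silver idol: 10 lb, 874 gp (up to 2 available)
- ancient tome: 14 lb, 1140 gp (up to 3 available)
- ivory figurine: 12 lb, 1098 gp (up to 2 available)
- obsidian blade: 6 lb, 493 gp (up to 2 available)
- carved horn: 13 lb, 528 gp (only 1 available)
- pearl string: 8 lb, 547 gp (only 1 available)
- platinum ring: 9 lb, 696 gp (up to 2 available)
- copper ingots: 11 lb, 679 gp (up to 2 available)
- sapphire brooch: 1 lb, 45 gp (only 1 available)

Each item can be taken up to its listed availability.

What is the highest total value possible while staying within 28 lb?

A density-first pass picks 2×ivory figurine + sapphire brooch — 2241 at 25 lb.
Dropping ivory figurine and sapphire brooch frees 13 lb; slotting in silver idol + obsidian blade (16 lb) lifts the total to 2465 at 28 lb.
Nothing else within 28 lb beats 2465.

2465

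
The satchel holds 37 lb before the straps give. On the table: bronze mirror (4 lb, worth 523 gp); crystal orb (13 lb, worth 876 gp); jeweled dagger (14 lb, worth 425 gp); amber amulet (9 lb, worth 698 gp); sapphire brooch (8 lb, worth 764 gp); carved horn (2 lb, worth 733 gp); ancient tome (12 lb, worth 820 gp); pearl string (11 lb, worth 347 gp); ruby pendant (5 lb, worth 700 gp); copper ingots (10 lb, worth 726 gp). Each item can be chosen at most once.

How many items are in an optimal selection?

Optimal total is 3771.
For example crystal orb + amber amulet + sapphire brooch + carved horn + ruby pendant achieves it, using 37 lb.
Any selection reaching 3771 contains exactly 5 items.

5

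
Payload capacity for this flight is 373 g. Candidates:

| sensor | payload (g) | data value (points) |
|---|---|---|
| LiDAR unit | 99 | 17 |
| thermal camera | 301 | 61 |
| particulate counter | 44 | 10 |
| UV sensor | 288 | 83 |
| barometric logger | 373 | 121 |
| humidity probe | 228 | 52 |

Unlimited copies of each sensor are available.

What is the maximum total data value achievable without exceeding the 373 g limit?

By data value per g: barometric logger 0.32, UV sensor 0.29, humidity probe 0.23, particulate counter 0.23 lead.
Barometric logger uses 373 of the 373 g and totals 121.
That's the maximum — no swap from here does better than 121.

121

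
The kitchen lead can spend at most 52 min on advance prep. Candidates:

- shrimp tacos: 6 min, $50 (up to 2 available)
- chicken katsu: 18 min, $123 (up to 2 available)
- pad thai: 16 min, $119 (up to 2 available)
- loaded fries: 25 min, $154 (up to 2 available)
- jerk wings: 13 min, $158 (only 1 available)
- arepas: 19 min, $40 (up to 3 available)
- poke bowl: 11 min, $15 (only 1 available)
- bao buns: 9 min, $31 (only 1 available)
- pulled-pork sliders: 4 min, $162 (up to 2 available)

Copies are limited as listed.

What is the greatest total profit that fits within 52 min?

The ratio heuristic lands on 2×shrimp tacos + pad thai + jerk wings + 2×pulled-pork sliders (701) but leaves 3 min idle.
Replace pad thai with chicken katsu: the trade gains 4 net, giving 705 at 51 min.
The spare 1 min is too small for any remaining dish, and no exchange beats 705.

705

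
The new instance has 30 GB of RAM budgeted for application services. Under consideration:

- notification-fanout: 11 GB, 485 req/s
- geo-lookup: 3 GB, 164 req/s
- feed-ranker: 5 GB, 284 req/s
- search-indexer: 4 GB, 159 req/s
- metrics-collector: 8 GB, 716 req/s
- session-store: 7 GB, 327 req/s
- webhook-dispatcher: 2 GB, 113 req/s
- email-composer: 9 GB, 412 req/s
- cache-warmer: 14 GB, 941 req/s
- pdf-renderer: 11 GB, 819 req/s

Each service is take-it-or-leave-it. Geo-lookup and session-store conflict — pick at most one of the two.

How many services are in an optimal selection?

Best achievable throughput is 2105.
geo-lookup + feed-ranker + metrics-collector + cache-warmer hits 2105 at 30 GB.
Any selection reaching 2105 contains exactly 4 services.

4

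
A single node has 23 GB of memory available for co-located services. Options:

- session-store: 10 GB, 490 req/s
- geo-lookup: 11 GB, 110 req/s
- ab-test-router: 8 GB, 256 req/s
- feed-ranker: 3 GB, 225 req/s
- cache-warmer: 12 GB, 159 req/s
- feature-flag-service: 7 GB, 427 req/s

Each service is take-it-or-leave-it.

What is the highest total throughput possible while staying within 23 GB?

Taking session-store + feed-ranker + feature-flag-service: 20 GB used, 1142 in throughput.

1142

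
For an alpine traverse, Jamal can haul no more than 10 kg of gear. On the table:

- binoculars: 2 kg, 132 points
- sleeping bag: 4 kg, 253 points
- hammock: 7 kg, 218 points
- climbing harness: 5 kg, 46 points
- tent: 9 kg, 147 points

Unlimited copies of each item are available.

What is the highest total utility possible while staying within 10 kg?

Density check — binoculars 66.00, sleeping bag 63.25, hammock 31.14, tent 16.33 are the best per kg.
Best packing: 5×binoculars — 10 kg, 660 total.
No other feasible combination exceeds 660.

660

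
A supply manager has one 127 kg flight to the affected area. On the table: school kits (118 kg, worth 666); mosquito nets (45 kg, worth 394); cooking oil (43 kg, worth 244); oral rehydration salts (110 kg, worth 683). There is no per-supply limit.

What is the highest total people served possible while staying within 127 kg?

788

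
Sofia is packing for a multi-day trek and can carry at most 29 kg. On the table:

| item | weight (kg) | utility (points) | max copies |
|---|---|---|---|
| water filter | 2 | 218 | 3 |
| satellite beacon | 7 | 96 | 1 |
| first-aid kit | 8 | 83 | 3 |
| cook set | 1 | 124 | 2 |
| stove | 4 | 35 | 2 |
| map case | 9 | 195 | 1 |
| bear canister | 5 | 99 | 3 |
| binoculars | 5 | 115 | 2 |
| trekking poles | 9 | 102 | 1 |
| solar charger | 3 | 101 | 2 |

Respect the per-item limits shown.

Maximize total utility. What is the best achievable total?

1433

By utility per kg: cook set 124.00, water filter 109.00, solar charger 33.67 lead.
Taking 3×water filter + 2×cook set + bear canister + 2×binoculars + 2×solar charger: 29 kg used, 1433 in utility.
That's the maximum — no swap from here does better than 1433.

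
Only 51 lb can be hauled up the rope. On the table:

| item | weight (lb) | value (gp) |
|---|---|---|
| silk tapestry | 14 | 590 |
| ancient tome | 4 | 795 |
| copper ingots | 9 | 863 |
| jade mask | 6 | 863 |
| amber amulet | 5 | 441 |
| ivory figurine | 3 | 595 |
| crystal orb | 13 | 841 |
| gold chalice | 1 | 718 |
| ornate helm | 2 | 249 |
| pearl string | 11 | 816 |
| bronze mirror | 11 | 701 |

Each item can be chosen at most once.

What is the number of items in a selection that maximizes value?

8

Optimal total is 5792.
For example ancient tome + copper ingots + jade mask + amber amulet + ivory figurine + gold chalice + pearl string + bronze mirror achieves it, using 50 lb.
All optima have 8 items.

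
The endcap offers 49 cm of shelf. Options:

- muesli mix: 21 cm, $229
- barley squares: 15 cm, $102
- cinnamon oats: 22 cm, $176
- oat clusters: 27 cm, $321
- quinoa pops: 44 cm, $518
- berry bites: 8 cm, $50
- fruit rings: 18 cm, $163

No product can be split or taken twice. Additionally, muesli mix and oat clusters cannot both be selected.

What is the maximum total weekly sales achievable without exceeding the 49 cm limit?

Best packing: quinoa pops — 44 cm, 518 total.

518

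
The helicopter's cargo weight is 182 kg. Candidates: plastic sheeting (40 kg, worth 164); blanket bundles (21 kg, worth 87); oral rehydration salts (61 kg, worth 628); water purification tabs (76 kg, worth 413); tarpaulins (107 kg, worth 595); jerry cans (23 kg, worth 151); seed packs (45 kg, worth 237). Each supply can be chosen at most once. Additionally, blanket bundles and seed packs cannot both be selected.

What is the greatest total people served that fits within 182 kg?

1279

The ratio ordering already packs tightly: blanket bundles + oral rehydration salts + water purification tabs + jerry cans, 181 kg, 1279.
An exhaustive check of the 128 subsets confirms 1279.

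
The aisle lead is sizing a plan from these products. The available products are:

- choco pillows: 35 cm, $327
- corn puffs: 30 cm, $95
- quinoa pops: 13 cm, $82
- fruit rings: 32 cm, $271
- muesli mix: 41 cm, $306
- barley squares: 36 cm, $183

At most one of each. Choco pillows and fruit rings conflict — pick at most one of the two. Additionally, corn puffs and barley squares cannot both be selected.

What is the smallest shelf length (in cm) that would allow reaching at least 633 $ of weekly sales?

Need the lightest bundle worth ≥ 633.
choco pillows + muesli mix: 633 weekly sales at 76 cm.
Any bundle with less than 76 cm falls short of 633.

76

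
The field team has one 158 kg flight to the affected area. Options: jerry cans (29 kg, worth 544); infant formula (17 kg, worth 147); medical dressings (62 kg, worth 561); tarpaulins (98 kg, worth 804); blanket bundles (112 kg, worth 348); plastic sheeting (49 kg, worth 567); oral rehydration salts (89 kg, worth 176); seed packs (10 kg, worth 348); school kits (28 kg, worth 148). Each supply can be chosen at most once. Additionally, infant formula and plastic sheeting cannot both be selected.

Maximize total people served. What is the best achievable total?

2020

By people served per kg: seed packs 34.80, jerry cans 18.76, plastic sheeting 11.57 lead.
The ratio ordering already packs tightly: jerry cans + medical dressings + plastic sheeting + seed packs, 150 kg, 2020.
An exhaustive check of the 512 subsets confirms 2020.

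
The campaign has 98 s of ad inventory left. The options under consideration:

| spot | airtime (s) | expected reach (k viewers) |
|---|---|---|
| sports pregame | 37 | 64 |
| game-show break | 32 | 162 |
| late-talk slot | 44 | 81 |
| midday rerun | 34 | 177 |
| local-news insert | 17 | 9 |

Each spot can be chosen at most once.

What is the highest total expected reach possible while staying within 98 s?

348

Game-show break + midday rerun + local-news insert uses 83 of the 98 s and totals 348.
The closest alternative, game-show break + midday rerun, reaches only 339.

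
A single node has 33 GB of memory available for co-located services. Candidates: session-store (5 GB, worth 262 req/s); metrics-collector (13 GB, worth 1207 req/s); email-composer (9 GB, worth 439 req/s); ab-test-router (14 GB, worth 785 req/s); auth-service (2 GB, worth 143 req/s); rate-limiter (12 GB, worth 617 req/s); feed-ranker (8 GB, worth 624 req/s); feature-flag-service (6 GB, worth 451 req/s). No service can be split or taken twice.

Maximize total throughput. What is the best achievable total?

Taking the top-ratio services first gives metrics-collector + auth-service + feed-ranker + feature-flag-service for 2425 (29 GB).
The 2 GB tied up in auth-service is better spent on session-store — total rises to 2544 (32 GB).
Every other selection either busts 33 GB or fails to beat 2544.

2544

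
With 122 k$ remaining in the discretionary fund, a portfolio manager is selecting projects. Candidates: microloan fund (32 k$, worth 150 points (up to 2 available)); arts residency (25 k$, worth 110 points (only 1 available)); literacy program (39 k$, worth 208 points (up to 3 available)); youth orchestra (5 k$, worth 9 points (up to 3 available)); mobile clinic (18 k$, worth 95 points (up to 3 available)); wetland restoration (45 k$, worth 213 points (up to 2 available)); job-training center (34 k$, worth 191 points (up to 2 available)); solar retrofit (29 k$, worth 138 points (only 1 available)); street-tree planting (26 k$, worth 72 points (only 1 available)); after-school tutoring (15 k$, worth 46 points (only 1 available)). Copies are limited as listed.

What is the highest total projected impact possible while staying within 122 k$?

667

Taking the top-ratio projects first gives literacy program + 2×job-training center + after-school tutoring for 636 (122 k$).
Replace literacy program and after-school tutoring with 3×mobile clinic: the trade gains 31 net, giving 667 at 122 k$.
Nothing else within 122 k$ beats 667.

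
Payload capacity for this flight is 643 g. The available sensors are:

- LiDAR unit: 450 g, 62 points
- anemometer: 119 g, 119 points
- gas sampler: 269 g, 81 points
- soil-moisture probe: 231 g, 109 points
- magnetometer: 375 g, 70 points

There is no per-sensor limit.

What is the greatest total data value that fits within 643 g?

595

The ratio ordering already packs tightly: 5×anemometer, 595 g, 595.
Nothing else within 643 g beats 595.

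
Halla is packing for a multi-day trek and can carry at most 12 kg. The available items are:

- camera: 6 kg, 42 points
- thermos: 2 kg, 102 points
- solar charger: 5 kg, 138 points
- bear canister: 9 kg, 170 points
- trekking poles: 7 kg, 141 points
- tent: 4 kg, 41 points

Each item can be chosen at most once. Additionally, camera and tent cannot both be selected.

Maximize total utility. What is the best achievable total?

281

Thermos + solar charger + tent uses 11 of the 12 kg and totals 281.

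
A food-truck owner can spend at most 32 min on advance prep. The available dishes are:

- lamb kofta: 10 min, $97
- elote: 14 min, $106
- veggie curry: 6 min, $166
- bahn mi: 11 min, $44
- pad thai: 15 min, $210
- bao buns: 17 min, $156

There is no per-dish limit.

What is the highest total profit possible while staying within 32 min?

Best packing: 5×veggie curry — 30 min, 830 total.
No other feasible combination exceeds 830.

830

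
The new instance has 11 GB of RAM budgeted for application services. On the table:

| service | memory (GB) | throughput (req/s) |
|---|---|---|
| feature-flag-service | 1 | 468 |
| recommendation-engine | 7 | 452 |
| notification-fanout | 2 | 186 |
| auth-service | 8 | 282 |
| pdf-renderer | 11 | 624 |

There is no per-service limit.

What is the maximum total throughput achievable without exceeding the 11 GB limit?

By throughput per GB: feature-flag-service 468.00, notification-fanout 93.00, recommendation-engine 64.57 lead.
Taking 11×feature-flag-service: 11 GB used, 5148 in throughput.
Every other selection either busts 11 GB or fails to beat 5148.

5148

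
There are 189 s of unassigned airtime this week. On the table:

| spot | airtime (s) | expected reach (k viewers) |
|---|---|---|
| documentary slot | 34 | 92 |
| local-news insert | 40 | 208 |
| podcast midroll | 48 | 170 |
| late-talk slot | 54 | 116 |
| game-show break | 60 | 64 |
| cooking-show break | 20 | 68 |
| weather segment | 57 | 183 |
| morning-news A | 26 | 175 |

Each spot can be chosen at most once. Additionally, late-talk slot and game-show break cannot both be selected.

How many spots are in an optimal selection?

The maximum expected reach within 189 s is 737.
local-news insert + podcast midroll + late-talk slot + cooking-show break + morning-news A hits 737 at 188 s.
All optima have 5 spots.

5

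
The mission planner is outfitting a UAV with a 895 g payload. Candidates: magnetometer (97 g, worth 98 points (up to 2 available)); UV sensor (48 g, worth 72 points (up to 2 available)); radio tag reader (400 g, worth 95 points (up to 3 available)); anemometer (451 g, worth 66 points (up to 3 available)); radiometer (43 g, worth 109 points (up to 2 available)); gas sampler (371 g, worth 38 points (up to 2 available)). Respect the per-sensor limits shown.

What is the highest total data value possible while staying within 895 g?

653

Density check — radiometer 2.53, UV sensor 1.50, magnetometer 1.01, radio tag reader 0.24 are the best per g.
The ratio ordering already packs tightly: 2×magnetometer + 2×UV sensor + radio tag reader + 2×radiometer, 776 g, 653.
Nothing else within 895 g beats 653.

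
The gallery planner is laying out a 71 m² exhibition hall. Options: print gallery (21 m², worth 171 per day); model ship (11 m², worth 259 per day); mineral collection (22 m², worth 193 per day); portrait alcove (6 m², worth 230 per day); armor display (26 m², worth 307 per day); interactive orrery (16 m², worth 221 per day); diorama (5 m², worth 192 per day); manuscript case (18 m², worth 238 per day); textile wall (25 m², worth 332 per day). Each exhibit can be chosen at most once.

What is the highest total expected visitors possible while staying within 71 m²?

1251

A density-first pass picks model ship + portrait alcove + interactive orrery + diorama + textile wall — 1234 at 63 m².
Dropping interactive orrery frees 16 m²; slotting in manuscript case (18 m²) lifts the total to 1251 at 65 m².
Runner-up model ship + portrait alcove + interactive orrery + diorama + textile wall tops out at 1234.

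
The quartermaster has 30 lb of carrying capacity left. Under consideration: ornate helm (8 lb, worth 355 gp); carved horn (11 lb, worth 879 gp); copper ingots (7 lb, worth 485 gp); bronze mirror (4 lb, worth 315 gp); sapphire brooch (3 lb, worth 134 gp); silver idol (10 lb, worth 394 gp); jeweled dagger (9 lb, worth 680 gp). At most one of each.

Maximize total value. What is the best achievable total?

2178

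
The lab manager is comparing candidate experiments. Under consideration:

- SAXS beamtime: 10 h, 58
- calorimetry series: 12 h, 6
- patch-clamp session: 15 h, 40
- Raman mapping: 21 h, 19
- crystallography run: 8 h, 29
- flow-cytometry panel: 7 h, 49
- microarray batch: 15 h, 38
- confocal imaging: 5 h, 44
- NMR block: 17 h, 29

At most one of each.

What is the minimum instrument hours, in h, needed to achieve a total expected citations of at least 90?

12

Look for the lowest-instrument combination reaching 90.
flow-cytometry panel + confocal imaging: 93 expected citations at 12 h.
Any bundle with less than 12 h falls short of 90.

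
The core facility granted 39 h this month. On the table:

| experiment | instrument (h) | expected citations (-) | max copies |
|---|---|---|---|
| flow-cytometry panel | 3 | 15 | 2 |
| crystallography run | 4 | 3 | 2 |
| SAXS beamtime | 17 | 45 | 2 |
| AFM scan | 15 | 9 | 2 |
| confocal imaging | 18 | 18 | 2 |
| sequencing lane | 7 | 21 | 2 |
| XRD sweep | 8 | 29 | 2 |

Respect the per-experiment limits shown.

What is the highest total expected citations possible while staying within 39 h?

133

Density check — flow-cytometry panel 5.00, XRD sweep 3.62, sequencing lane 3.00 are the best per h.
A density-first pass picks 2×flow-cytometry panel + 2×sequencing lane + 2×XRD sweep — 130 at 36 h.
Replace 2×sequencing lane with SAXS beamtime: the trade gains 3 net, giving 133 at 39 h.
That's the maximum — no swap from here does better than 133.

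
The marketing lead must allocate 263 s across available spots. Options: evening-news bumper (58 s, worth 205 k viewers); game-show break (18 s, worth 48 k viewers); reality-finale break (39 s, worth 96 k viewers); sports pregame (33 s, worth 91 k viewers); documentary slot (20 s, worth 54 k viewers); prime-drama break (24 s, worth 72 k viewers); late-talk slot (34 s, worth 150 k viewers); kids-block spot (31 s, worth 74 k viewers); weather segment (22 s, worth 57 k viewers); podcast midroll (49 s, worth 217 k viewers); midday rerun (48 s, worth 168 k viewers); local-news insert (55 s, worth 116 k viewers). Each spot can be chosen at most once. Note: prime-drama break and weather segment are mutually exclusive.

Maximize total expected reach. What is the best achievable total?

936

The ratio heuristic lands on evening-news bumper + sports pregame + prime-drama break + late-talk slot + podcast midroll + midday rerun (903) but leaves 17 s idle.
The 24 s tied up in prime-drama break is better spent on game-show break + weather segment — total rises to 936 (262 s).
Nothing else feasible within 263 s beats 936.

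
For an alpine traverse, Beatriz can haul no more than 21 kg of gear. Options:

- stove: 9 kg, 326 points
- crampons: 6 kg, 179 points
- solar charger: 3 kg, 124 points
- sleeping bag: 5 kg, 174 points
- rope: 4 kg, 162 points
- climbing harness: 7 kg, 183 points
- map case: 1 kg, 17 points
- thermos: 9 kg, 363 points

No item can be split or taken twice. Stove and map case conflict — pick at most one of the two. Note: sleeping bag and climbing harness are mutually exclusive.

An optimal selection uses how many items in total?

Optimal total is 823.
solar charger + sleeping bag + rope + thermos hits 823 at 21 kg.
Any selection reaching 823 contains exactly 4 items.

4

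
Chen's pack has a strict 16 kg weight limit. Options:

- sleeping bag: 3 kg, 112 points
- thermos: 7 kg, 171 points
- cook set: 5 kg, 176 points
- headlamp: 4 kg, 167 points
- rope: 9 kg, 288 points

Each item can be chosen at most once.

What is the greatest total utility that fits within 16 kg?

A density-first pass picks sleeping bag + cook set + headlamp — 455 at 12 kg.
The 5 kg tied up in cook set is better spent on rope — total rises to 567 (16 kg).
That's the maximum — no swap from here does better than 567.

567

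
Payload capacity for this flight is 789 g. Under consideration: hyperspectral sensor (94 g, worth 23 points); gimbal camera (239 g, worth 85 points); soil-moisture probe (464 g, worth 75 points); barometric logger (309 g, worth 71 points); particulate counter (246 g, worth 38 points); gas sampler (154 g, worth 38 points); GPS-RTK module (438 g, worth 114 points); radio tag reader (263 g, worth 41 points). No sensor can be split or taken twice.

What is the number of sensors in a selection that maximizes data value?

Best achievable data value is 222.
hyperspectral sensor + gimbal camera + GPS-RTK module hits 222 at 771 g.
Every optimal selection uses 3 sensors.

3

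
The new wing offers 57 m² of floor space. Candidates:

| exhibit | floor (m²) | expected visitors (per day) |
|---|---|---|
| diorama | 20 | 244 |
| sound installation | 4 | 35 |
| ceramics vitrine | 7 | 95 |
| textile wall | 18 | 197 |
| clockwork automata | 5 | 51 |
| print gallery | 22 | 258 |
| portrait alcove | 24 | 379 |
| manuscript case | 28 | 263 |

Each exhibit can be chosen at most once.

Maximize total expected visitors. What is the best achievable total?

769

Taking diorama + ceramics vitrine + clockwork automata + portrait alcove: 56 m² used, 769 in expected visitors.
Next best is sound installation + ceramics vitrine + print gallery + portrait alcove at 767 (57 m²) — short by 2.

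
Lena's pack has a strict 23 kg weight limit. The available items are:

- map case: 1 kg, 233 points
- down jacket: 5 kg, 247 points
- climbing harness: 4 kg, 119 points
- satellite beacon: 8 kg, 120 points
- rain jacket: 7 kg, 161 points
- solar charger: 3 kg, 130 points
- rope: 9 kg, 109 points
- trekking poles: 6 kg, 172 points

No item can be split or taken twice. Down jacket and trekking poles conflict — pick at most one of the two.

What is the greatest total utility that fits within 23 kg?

Best packing: map case + down jacket + climbing harness + rain jacket + solar charger — 20 kg, 890 total.
The closest alternative, map case + down jacket + climbing harness + satellite beacon + solar charger, reaches only 849.

890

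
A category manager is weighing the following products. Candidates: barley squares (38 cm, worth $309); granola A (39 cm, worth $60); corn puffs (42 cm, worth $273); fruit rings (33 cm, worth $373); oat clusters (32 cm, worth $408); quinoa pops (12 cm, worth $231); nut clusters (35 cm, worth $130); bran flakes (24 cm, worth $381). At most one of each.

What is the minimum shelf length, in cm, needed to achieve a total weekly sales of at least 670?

56

Minimise cm subject to total weekly sales ≥ 670.
oat clusters + bran flakes reaches 789 using 56 cm.
Any bundle with less than 56 cm falls short of 670.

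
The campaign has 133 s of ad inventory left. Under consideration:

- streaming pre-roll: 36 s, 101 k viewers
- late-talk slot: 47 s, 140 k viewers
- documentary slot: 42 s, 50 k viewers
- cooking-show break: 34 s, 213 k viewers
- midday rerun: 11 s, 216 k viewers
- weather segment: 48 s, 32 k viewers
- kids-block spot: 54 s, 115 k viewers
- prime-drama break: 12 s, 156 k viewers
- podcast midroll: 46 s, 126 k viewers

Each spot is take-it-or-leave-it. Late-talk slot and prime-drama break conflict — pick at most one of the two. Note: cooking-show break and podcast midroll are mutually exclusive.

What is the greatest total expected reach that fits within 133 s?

700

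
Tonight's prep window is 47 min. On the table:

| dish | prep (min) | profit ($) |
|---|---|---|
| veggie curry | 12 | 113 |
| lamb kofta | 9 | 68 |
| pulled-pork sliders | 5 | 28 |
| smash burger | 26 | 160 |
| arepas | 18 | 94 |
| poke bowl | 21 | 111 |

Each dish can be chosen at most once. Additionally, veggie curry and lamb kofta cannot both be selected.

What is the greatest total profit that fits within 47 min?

301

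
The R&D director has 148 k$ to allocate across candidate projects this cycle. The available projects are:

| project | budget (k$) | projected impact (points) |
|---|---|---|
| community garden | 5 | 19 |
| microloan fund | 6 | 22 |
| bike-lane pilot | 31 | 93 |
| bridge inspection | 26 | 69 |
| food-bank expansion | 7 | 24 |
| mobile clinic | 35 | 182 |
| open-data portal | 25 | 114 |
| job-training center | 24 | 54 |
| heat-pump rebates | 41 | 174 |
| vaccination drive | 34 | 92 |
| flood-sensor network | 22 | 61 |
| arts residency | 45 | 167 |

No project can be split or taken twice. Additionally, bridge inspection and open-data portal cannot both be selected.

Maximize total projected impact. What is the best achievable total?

637

A density-first pass picks community garden + microloan fund + food-bank expansion + mobile clinic + open-data portal + heat-pump rebates + flood-sensor network — 596 at 141 k$.
But mobile clinic + open-data portal + heat-pump rebates + arts residency fits in 146 k$ and reaches 637.
Next best is microloan fund + bike-lane pilot + food-bank expansion + mobile clinic + open-data portal + heat-pump rebates at 609 (145 k$) — short by 28.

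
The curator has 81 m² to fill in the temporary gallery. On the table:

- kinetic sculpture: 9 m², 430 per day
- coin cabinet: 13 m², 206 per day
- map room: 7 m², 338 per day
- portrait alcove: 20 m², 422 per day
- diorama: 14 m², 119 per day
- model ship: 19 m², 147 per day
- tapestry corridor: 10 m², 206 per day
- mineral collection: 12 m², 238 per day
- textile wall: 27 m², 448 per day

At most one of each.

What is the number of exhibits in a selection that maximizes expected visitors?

5

Optimal total is 1876.
One optimal bundle: kinetic sculpture + map room + portrait alcove + mineral collection + textile wall (75 m²).
All optima have 5 exhibits.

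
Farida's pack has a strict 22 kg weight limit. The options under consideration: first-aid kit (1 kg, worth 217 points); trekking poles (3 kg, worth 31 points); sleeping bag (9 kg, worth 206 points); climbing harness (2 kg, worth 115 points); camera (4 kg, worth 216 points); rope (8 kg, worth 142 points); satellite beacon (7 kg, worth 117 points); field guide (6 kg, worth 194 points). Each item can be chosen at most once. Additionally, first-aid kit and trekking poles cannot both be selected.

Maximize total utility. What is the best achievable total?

948

By utility per kg: first-aid kit 217.00, climbing harness 57.50, camera 54.00 lead.
Taking first-aid kit + sleeping bag + climbing harness + camera + field guide: 22 kg used, 948 in utility.
Runner-up first-aid kit + climbing harness + camera + rope + field guide tops out at 884.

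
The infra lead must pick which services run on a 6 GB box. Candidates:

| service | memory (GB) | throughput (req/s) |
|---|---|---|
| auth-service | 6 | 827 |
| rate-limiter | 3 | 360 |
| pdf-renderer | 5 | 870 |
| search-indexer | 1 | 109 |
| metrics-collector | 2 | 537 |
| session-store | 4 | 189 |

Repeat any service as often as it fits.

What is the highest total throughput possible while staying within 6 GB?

By throughput per GB: metrics-collector 268.50, pdf-renderer 174.00, auth-service 137.83 lead.
3×metrics-collector uses 6 of the 6 GB and totals 1611.

1611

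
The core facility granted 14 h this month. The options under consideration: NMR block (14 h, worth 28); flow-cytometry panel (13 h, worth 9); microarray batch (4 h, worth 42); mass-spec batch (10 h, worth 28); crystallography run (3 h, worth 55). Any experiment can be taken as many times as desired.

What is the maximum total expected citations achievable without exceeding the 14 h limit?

Density check — crystallography run 18.33, microarray batch 10.50, mass-spec batch 2.80, NMR block 2.00 are the best per h.
Best packing: 4×crystallography run — 12 h, 220 total.

220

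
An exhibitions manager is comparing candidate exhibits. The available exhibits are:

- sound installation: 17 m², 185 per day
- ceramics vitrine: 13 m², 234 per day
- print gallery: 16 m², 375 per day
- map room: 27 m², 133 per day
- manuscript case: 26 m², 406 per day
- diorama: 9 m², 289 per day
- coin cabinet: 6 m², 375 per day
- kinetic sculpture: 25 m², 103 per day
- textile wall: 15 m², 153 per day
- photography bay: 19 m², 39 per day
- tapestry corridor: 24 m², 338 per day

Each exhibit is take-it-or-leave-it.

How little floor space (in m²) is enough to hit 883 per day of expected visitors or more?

28

Need the lightest bundle worth ≥ 883.
Taking ceramics vitrine + diorama + coin cabinet gives 898 (≥ 883) for 28 m².
No combination under 28 m² hits 883.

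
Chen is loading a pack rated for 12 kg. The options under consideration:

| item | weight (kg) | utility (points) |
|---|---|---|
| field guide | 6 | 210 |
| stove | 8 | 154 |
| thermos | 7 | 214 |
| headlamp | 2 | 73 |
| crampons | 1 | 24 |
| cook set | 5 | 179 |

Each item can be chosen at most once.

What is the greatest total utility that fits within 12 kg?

413

Taking the top-ratio items first gives headlamp + crampons + cook set for 276 (8 kg).
The 2 kg tied up in headlamp is better spent on field guide — total rises to 413 (12 kg).
Every other selection either busts 12 kg or fails to beat 413.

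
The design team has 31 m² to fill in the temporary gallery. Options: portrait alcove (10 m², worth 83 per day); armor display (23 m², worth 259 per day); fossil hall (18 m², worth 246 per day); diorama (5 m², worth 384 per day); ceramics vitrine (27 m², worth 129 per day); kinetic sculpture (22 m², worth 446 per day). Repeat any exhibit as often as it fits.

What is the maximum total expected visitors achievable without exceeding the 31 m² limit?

2304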